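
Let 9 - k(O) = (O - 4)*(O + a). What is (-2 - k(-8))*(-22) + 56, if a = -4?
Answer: -2870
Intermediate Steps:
k(O) = 9 - (-4 + O)² (k(O) = 9 - (O - 4)*(O - 4) = 9 - (-4 + O)*(-4 + O) = 9 - (-4 + O)²)
(-2 - k(-8))*(-22) + 56 = (-2 - (-7 - 1*(-8)² + 8*(-8)))*(-22) + 56 = (-2 - (-7 - 1*64 - 64))*(-22) + 56 = (-2 - (-7 - 64 - 64))*(-22) + 56 = (-2 - 1*(-135))*(-22) + 56 = (-2 + 135)*(-22) + 56 = 133*(-22) + 56 = -2926 + 56 = -2870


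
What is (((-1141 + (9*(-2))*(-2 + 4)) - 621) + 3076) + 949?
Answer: 2227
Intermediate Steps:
(((-1141 + (9*(-2))*(-2 + 4)) - 621) + 3076) + 949 = (((-1141 - 18*2) - 621) + 3076) + 949 = (((-1141 - 36) - 621) + 3076) + 949 = ((-1177 - 621) + 3076) + 949 = (-1798 + 3076) + 949 = 1278 + 949 = 2227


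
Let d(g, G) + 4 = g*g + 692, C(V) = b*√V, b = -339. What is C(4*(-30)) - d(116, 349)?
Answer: -14144 - 678*I*√30 ≈ -14144.0 - 3713.6*I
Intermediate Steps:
C(V) = -339*√V
d(g, G) = 688 + g² (d(g, G) = -4 + (g*g + 692) = -4 + (g² + 692) = -4 + (692 + g²) = 688 + g²)
C(4*(-30)) - d(116, 349) = -339*2*I*√30 - (688 + 116²) = -678*I*√30 - (688 + 13456) = -678*I*√30 - 1*14144 = -678*I*√30 - 14144 = -14144 - 678*I*√30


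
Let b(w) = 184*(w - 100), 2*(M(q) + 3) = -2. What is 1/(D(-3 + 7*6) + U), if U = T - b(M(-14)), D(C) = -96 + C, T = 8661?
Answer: 1/27740 ≈ 3.6049e-5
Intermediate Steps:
M(q) = -4 (M(q) = -3 + (1/2)*(-2) = -3 - 1 = -4)
b(w) = -18400 + 184*w (b(w) = 184*(-100 + w) = -18400 + 184*w)
U = 27797 (U = 8661 - (-18400 + 184*(-4)) = 8661 - (-18400 - 736) = 8661 - 1*(-19136) = 8661 + 19136 = 27797)
1/(D(-3 + 7*6) + U) = 1/((-96 + (-3 + 7*6)) + 27797) = 1/((-96 + (-3 + 42)) + 27797) = 1/((-96 + 39) + 27797) = 1/(-57 + 27797) = 1/27740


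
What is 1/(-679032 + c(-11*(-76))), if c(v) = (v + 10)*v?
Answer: 1/28224 ≈ 3.5431e-5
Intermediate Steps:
c(v) = v*(10 + v) (c(v) = (10 + v)*v = v*(10 + v))
1/(-679032 + c(-11*(-76))) = 1/(-679032 + (-11*(-76))*(10 - 11*(-76))) = 1/(-679032 + 836*(10 + 836)) = 1/(-679032 + 836*846) = 1/(-679032 + 707256) = 1/28224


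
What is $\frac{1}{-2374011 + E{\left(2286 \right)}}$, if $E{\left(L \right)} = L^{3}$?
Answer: $\frac{1}{11943795645} \approx 8.3725 \cdot 10^{-11}$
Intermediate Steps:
$\frac{1}{-2374011 + E{\left(2286 \right)}} = \frac{1}{-2374011 + 2286^{3}} = \frac{1}{-2374011 + 11946169656} = \frac{1}{11943795645}$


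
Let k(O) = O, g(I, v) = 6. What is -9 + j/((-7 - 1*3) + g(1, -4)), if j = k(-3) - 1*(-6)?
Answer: -39/4 ≈ -9.7500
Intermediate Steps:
j = 3 (j = -3 - 1*(-6) = -3 + 6 = 3)
-9 + j/((-7 - 1*3) + g(1, -4)) = -9 + 3/((-7 - 1*3) + 6) = -9 + 3/((-7 - 3) + 6) = -9 + 3/(-10 + 6) = -9 + 3/(-4) = -9 - ¼*3 = -9 - ¾ = -39/4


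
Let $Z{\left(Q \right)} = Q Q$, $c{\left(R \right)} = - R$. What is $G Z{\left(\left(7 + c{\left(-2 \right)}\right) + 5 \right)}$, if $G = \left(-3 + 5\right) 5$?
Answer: $1960$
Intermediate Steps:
$Z{\left(Q \right)} = Q^{2}$
$G = 10$ ($G = 2 \cdot 5 = 10$)
$G Z{\left(\left(7 + c{\left(-2 \right)}\right) + 5 \right)} = 10 \left(\left(7 - -2\right) + 5\right)^{2} = 10 \left(\left(7 + 2\right) + 5\right)^{2} = 10 \left(9 + 5\right)^{2} = 10 \cdot 14^{2} = 10 \cdot 196 = 1960$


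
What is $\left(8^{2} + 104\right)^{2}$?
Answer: $28224$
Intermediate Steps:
$\left(8^{2} + 104\right)^{2} = \left(64 + 104\right)^{2} = 168^{2} = 28224$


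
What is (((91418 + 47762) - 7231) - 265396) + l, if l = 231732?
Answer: 98285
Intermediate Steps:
(((91418 + 47762) - 7231) - 265396) + l = (((91418 + 47762) - 7231) - 265396) + 231732 = ((139180 - 7231) - 265396) + 231732 = (131949 - 265396) + 231732 = -133447 + 231732 = 98285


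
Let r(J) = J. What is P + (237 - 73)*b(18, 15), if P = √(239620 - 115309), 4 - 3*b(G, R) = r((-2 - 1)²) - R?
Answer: 1640/3 + √124311 ≈ 899.24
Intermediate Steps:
b(G, R) = -5/3 + R/3 (b(G, R) = 4/3 - ((-2 - 1)² - R)/3 = 4/3 - ((-3)² - R)/3 = 4/3 - (9 - R)/3 = 4/3 + (-3 + R/3) = -5/3 + R/3)
P = √124311 ≈ 352.58
P + (237 - 73)*b(18, 15) = √124311 + (237 - 73)*(-5/3 + (⅓)*15) = √124311 + 164*(-5/3 + 5) = √124311 + 164*(10/3) = √124311 + 1640/3 = 1640/3 + √124311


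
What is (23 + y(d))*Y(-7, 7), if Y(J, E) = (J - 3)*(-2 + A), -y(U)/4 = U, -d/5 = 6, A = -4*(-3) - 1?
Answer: -12870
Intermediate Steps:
A = 11 (A = 12 - 1 = 11)
d = -30 (d = -5*6 = -30)
y(U) = -4*U
Y(J, E) = -27 + 9*J (Y(J, E) = (J - 3)*(-2 + 11) = (-3 + J)*9 = -27 + 9*J)
(23 + y(d))*Y(-7, 7) = (23 - 4*(-30))*(-27 + 9*(-7)) = (23 + 120)*(-27 - 63) = 143*(-90) = -12870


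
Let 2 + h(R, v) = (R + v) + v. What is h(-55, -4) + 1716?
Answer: 1651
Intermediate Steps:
h(R, v) = -2 + R + 2*v (h(R, v) = -2 + ((R + v) + v) = -2 + (R + 2*v) = -2 + R + 2*v)
h(-55, -4) + 1716 = (-2 - 55 + 2*(-4)) + 1716 = (-2 - 55 - 8) + 1716 = -65 + 1716 = 1651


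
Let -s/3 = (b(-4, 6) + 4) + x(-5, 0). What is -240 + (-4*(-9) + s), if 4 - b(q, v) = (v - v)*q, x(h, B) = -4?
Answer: -216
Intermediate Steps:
b(q, v) = 4 (b(q, v) = 4 - (v - v)*q = 4 - 0*q = 4 - 1*0 = 4 + 0 = 4)
s = -12 (s = -3*((4 + 4) - 4) = -3*(8 - 4) = -3*4 = -12)
-240 + (-4*(-9) + s) = -240 + (-4*(-9) - 12) = -240 + (36 - 12) = -240 + 24 = -216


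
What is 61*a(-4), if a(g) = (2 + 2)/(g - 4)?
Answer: -61/2 ≈ -30.500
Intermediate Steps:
a(g) = 4/(-4 + g)
61*a(-4) = 61*(4/(-4 - 4)) = 61*(4/(-8)) = 61*(4*(-⅛)) = 61*(-½) = -61/2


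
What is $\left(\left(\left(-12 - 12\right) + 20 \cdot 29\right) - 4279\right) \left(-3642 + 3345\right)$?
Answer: $1105731$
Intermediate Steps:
$\left(\left(\left(-12 - 12\right) + 20 \cdot 29\right) - 4279\right) \left(-3642 + 3345\right) = \left(\left(-24 + 580\right) - 4279\right) \left(-297\right) = \left(556 - 4279\right) \left(-297\right) = \left(-3723\right) \left(-297\right) = 1105731$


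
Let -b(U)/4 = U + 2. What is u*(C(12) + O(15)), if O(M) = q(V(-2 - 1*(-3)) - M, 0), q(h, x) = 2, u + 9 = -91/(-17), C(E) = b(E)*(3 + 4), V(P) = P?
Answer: 24180/17 ≈ 1422.4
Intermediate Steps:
b(U) = -8 - 4*U (b(U) = -4*(U + 2) = -4*(2 + U) = -8 - 4*U)
C(E) = -56 - 28*E (C(E) = (-8 - 4*E)*(3 + 4) = (-8 - 4*E)*7 = -56 - 28*E)
u = -62/17 (u = -9 - 91/(-17) = -9 - 91*(-1/17) = -9 + 91/17 = -62/17 ≈ -3.6471)
O(M) = 2
u*(C(12) + O(15)) = -62*((-56 - 28*12) + 2)/17 = -62*((-56 - 336) + 2)/17 = -62*(-392 + 2)/17 = -62/17*(-390) = 24180/17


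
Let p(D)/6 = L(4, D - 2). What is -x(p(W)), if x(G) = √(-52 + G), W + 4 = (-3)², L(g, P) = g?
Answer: -2*I*√7 ≈ -5.2915*I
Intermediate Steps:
W = 5 (W = -4 + (-3)² = -4 + 9 = 5)
p(D) = 24 (p(D) = 6*4 = 24)
-x(p(W)) = -√(-52 + 24) = -√(-28) = -2*I*√7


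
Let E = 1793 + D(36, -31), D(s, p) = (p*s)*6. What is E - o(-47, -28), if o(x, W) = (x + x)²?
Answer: -13739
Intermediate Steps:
D(s, p) = 6*p*s
o(x, W) = 4*x² (o(x, W) = (2*x)² = 4*x²)
E = -4903 (E = 1793 + 6*(-31)*36 = 1793 - 6696 = -4903)
E - o(-47, -28) = -4903 - 4*(-47)² = -4903 - 4*2209 = -4903 - 1*8836 = -4903 - 8836 = -13739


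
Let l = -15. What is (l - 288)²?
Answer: 91809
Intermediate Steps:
(l - 288)² = (-15 - 288)² = (-303)² = 91809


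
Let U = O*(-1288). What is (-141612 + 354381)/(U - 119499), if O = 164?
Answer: -212769/330731 ≈ -0.64333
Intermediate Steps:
U = -211232 (U = 164*(-1288) = -211232)
(-141612 + 354381)/(U - 119499) = (-141612 + 354381)/(-211232 - 119499) = 212769/(-330731) = 212769*(-1/330731) = -212769/330731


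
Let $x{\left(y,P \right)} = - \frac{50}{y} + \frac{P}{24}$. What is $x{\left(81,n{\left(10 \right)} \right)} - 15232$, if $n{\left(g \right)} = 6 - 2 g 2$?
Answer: $- \frac{1234652}{81} \approx -15243.0$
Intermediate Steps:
$n{\left(g \right)} = - 24 g$ ($n{\left(g \right)} = 6 \left(- 4 g\right) = - 24 g$)
$x{\left(y,P \right)} = - \frac{50}{y} + \frac{P}{24}$ ($x{\left(y,P \right)} = - \frac{50}{y} + P \frac{1}{24} = - \frac{50}{y} + \frac{P}{24}$)
$x{\left(81,n{\left(10 \right)} \right)} - 15232 = \left(- \frac{50}{81} + \frac{\left(-24\right) 10}{24}\right) - 15232 = \left(\left(-50\right) \frac{1}{81} + \frac{1}{24} \left(-240\right)\right) - 15232 = \left(- \frac{50}{81} - 10\right) - 15232 = - \frac{860}{81} - 15232 = - \frac{1234652}{81}$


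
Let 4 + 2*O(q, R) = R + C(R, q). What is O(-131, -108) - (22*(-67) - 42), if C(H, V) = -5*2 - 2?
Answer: 1454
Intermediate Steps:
C(H, V) = -12 (C(H, V) = -10 - 2 = -12)
O(q, R) = -8 + R/2 (O(q, R) = -2 + (R - 12)/2 = -2 + (-12 + R)/2 = -2 + (-6 + R/2) = -8 + R/2)
O(-131, -108) - (22*(-67) - 42) = (-8 + (½)*(-108)) - (22*(-67) - 42) = (-8 - 54) - (-1474 - 42) = -62 - 1*(-1516) = -62 + 1516 = 1454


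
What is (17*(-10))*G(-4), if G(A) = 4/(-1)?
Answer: 680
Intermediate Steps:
G(A) = -4 (G(A) = 4*(-1) = -4)
(17*(-10))*G(-4) = (17*(-10))*(-4) = -170*(-4) = 680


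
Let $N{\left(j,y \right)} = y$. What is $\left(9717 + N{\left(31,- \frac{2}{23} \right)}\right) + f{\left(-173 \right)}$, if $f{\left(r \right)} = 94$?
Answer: $\frac{225651}{23} \approx 9810.9$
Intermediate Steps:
$\left(9717 + N{\left(31,- \frac{2}{23} \right)}\right) + f{\left(-173 \right)} = \left(9717 - \frac{2}{23}\right) + 94 = \frac{223489}{23} + 94 = \frac{225651}{23}$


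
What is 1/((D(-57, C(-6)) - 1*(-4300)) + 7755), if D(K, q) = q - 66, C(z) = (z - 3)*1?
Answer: 1/11980 ≈ 8.3472e-5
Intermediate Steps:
C(z) = -3 + z (C(z) = (-3 + z)*1 = -3 + z)
D(K, q) = -66 + q
1/((D(-57, C(-6)) - 1*(-4300)) + 7755) = 1/(((-66 + (-3 - 6)) - 1*(-4300)) + 7755) = 1/(((-66 - 9) + 4300) + 7755) = 1/((-75 + 4300) + 7755) = 1/(4225 + 7755) = 1/11980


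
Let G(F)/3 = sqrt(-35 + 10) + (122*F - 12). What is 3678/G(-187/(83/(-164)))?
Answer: 15225031960/559653616889 - 8445914*I/2798268084445 ≈ 0.027204 - 3.0183e-6*I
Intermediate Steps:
G(F) = -36 + 15*I + 366*F (G(F) = 3*(sqrt(-35 + 10) + (122*F - 12)) = 3*(sqrt(-25) + (-12 + 122*F)) = 3*(5*I + (-12 + 122*F)) = 3*(-12 + 5*I + 122*F) = -36 + 15*I + 366*F)
3678/G(-187/(83/(-164))) = 3678/(-36 + 15*I + 366*(-187/(83/(-164)))) = 3678/(-36 + 15*I + 366*(-187/(83*(-1/164)))) = 3678/(-36 + 15*I + 366*(-187/(-83/164))) = 3678/(-36 + 15*I + 366*(-187*(-164/83))) = 3678/(-36 + 15*I + 366*(30668/83)) = 3678/(-36 + 15*I + 11224488/83) = 3678/(11221500/83 + 15*I) = 3678*(6889*(11221500/83 - 15*I)/125922063800025) = 8445914*(11221500/83 - 15*I)/41974021266675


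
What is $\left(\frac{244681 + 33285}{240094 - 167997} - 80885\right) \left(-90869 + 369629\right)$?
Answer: $- \frac{1625529809150040}{72097} \approx -2.2546 \cdot 10^{10}$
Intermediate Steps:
$\left(\frac{244681 + 33285}{240094 - 167997} - 80885\right) \left(-90869 + 369629\right) = \left(\frac{277966}{72097} - 80885\right) 278760 = \left(- \frac{5831287879}{72097}\right) 278760 = - \frac{1625529809150040}{72097}$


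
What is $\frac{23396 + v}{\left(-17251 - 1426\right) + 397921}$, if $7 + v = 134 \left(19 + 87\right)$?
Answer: $\frac{37593}{379244} \approx 0.099126$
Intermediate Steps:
$v = 14197$ ($v = -7 + 134 \left(19 + 87\right) = -7 + 134 \cdot 106 = -7 + 14204 = 14197$)
$\frac{23396 + v}{\left(-17251 - 1426\right) + 397921} = \frac{23396 + 14197}{\left(-17251 - 1426\right) + 397921} = \frac{37593}{\left(-17251 - 1426\right) + 397921} = \frac{37593}{-18677 + 397921} = \frac{37593}{379244}$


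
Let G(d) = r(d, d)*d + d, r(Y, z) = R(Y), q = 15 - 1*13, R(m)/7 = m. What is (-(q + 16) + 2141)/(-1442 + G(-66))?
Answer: 2123/28984 ≈ 0.073247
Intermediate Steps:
R(m) = 7*m
q = 2 (q = 15 - 13 = 2)
r(Y, z) = 7*Y
G(d) = d + 7*d² (G(d) = (7*d)*d + d = 7*d² + d = d + 7*d²)
(-(q + 16) + 2141)/(-1442 + G(-66)) = (-(2 + 16) + 2141)/(-1442 - 66*(1 + 7*(-66))) = (-1*18 + 2141)/(-1442 - 66*(1 - 462)) = (-18 + 2141)/(-1442 - 66*(-461)) = 2123/(-1442 + 30426) = 2123/28984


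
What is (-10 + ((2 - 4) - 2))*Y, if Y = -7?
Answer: 98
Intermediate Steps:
(-10 + ((2 - 4) - 2))*Y = (-10 + ((2 - 4) - 2))*(-7) = (-10 + (-2 - 2))*(-7) = (-10 - 4)*(-7) = -14*(-7) = 98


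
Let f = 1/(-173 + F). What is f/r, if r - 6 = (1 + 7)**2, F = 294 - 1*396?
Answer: -1/19250 ≈ -5.1948e-5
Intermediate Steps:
F = -102 (F = 294 - 396 = -102)
r = 70 (r = 6 + (1 + 7)**2 = 6 + 8**2 = 6 + 64 = 70)
f = -1/275 (f = 1/(-173 - 102) = 1/(-275) = -1/275 ≈ -0.0036364)
f/r = -1/275/70 = -1/275*1/70 = -1/19250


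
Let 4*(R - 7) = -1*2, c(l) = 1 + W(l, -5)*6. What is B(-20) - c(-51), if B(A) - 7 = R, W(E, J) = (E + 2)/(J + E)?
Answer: 29/4 ≈ 7.2500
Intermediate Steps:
W(E, J) = (2 + E)/(E + J)
c(l) = 1 + 6*(2 + l)/(-5 + l) (c(l) = 1 + ((2 + l)/(l - 5))*6 = 1 + ((2 + l)/(-5 + l))*6 = 1 + 6*(2 + l)/(-5 + l))
R = 13/2 (R = 7 + (-1*2)/4 = 7 + (¼)*(-2) = 7 - ½ = 13/2 ≈ 6.5000)
B(A) = 27/2 (B(A) = 7 + 13/2 = 27/2)
B(-20) - c(-51) = 27/2 - 7*(1 - 51)/(-5 - 51) = 27/2 - 7*(-50)/(-56) = 27/2 - 7*(-1)*(-50)/56 = 27/2 - 1*25/4 = 27/2 - 25/4 = 29/4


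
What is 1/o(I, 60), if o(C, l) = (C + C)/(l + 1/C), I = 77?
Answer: 4621/11858 ≈ 0.38969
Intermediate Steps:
o(C, l) = 2*C/(l + 1/C) (o(C, l) = (2*C)/(l + 1/C) = 2*C/(l + 1/C))
1/o(I, 60) = 1/(2*77²/(1 + 77*60)) = 1/(2*5929/(1 + 4620)) = 1/(2*5929/4621) = 1/(2*5929*(1/4621)) = 1/(11858/4621) = 4621/11858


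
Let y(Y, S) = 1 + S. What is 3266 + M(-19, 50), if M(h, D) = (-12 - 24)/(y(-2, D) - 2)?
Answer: 159998/49 ≈ 3265.3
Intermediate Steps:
M(h, D) = -36/(-1 + D) (M(h, D) = (-12 - 24)/((1 + D) - 2) = -36/(-1 + D))
3266 + M(-19, 50) = 3266 - 36/(-1 + 50) = 3266 - 36/49 = 159998/49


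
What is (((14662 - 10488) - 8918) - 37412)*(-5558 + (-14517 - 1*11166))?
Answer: 1316995596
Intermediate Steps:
(((14662 - 10488) - 8918) - 37412)*(-5558 + (-14517 - 1*11166)) = ((4174 - 8918) - 37412)*(-5558 + (-14517 - 11166)) = (-4744 - 37412)*(-5558 - 25683) = -42156*(-31241) = 1316995596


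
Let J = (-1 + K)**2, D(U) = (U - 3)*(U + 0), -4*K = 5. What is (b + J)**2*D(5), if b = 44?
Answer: 3081125/128 ≈ 24071.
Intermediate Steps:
K = -5/4 (K = -1/4*5 = -5/4 ≈ -1.2500)
D(U) = U*(-3 + U) (D(U) = (-3 + U)*U = U*(-3 + U))
J = 81/16 (J = (-1 - 5/4)**2 = (-9/4)**2 = 81/16 ≈ 5.0625)
(b + J)**2*D(5) = (44 + 81/16)**2*(5*(-3 + 5)) = (785/16)**2*(5*2) = (616225/256)*10 = 3081125/128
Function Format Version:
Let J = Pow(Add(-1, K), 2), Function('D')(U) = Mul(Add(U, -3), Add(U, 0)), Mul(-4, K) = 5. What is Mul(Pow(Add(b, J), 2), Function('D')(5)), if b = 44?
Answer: Rational(3081125, 128) ≈ 24071.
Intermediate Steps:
K = Rational(-5, 4) (K = Mul(Rational(-1, 4), 5) = Rational(-5, 4) ≈ -1.2500)
Function('D')(U) = Mul(U, Add(-3, U)) (Function('D')(U) = Mul(Add(-3, U), U) = Mul(U, Add(-3, U)))
J = Rational(81, 16) (J = Pow(Add(-1, Rational(-5, 4)), 2) = Pow(Rational(-9, 4), 2) = Rational(81, 16) ≈ 5.0625)
Mul(Pow(Add(b, J), 2), Function('D')(5)) = Mul(Pow(Add(44, Rational(81, 16)), 2), Mul(5, Add(-3, 5))) = Mul(Pow(Rational(785, 16), 2), Mul(5, 2)) = Mul(Rational(616225, 256), 10) = Rational(3081125, 128)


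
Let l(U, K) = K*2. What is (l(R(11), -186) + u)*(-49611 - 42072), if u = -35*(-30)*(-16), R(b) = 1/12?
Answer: 1574380476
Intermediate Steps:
R(b) = 1/12
u = -16800 (u = 1050*(-16) = -16800)
l(U, K) = 2*K
(l(R(11), -186) + u)*(-49611 - 42072) = (2*(-186) - 16800)*(-49611 - 42072) = (-372 - 16800)*(-91683) = -17172*(-91683) = 1574380476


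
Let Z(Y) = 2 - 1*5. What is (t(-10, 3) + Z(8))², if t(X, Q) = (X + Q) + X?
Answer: 400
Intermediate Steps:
t(X, Q) = Q + 2*X (t(X, Q) = (Q + X) + X = Q + 2*X)
Z(Y) = -3 (Z(Y) = 2 - 5 = -3)
(t(-10, 3) + Z(8))² = ((3 + 2*(-10)) - 3)² = ((3 - 20) - 3)² = (-17 - 3)² = (-20)² = 400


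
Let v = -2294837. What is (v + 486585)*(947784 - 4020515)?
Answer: 5556271976212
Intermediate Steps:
(v + 486585)*(947784 - 4020515) = (-2294837 + 486585)*(947784 - 4020515) = -1808252*(-3072731) = 5556271976212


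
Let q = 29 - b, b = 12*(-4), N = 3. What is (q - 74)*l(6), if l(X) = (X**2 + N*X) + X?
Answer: 180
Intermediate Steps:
l(X) = X**2 + 4*X (l(X) = (X**2 + 3*X) + X = X**2 + 4*X)
b = -48
q = 77 (q = 29 - 1*(-48) = 29 + 48 = 77)
(q - 74)*l(6) = (77 - 74)*(6*(4 + 6)) = 3*(6*10) = 3*60 = 180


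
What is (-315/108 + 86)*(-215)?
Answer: -214355/12 ≈ -17863.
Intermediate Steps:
(-315/108 + 86)*(-215) = (-315*1/108 + 86)*(-215) = (-35/12 + 86)*(-215) = (997/12)*(-215) = -214355/12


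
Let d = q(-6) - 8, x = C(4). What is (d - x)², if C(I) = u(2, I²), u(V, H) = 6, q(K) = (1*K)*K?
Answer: 484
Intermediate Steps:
q(K) = K² (q(K) = K*K = K²)
C(I) = 6
x = 6
d = 28 (d = (-6)² - 8 = 36 - 8 = 28)
(d - x)² = (28 - 1*6)² = (28 - 6)² = 22² = 484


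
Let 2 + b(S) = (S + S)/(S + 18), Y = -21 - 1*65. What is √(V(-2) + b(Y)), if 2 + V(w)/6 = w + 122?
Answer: √204765/17 ≈ 26.618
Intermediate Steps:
V(w) = 720 + 6*w (V(w) = -12 + 6*(w + 122) = -12 + 6*(122 + w) = -12 + (732 + 6*w) = 720 + 6*w)
Y = -86 (Y = -21 - 65 = -86)
b(S) = -2 + 2*S/(18 + S) (b(S) = -2 + (S + S)/(S + 18) = -2 + (2*S)/(18 + S) = -2 + 2*S/(18 + S))
√(V(-2) + b(Y)) = √((720 + 6*(-2)) - 36/(18 - 86)) = √((720 - 12) - 36/(-68)) = √(708 - 36*(-1/68)) = √(708 + 9/17) = √(12045/17) = √204765/17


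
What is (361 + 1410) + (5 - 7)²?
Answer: 1775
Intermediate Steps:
(361 + 1410) + (5 - 7)² = 1771 + (-2)² = 1771 + 4 = 1775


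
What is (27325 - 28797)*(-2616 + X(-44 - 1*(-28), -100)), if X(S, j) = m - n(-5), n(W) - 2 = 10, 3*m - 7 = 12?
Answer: 11577280/3 ≈ 3.8591e+6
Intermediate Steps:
m = 19/3 (m = 7/3 + (1/3)*12 = 7/3 + 4 = 19/3 ≈ 6.3333)
n(W) = 12 (n(W) = 2 + 10 = 12)
X(S, j) = -17/3 (X(S, j) = 19/3 - 1*12 = 19/3 - 12 = -17/3)
(27325 - 28797)*(-2616 + X(-44 - 1*(-28), -100)) = (27325 - 28797)*(-2616 - 17/3) = -1472*(-7865/3) = 11577280/3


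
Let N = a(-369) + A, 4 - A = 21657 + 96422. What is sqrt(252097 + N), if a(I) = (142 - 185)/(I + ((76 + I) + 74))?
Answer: sqrt(236414937)/42 ≈ 366.09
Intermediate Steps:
A = -118075 (A = 4 - (21657 + 96422) = 4 - 1*118079 = 4 - 118079 = -118075)
a(I) = -43/(150 + 2*I) (a(I) = -43/(I + (150 + I)) = -43/(150 + 2*I))
N = -69428057/588 (N = -43/(150 + 2*(-369)) - 118075 = -43/(150 - 738) - 118075 = -43/(-588) - 118075 = -43*(-1/588) - 118075 = 43/588 - 118075 = -69428057/588 ≈ -1.1807e+5)
sqrt(252097 + N) = sqrt(252097 - 69428057/588) = sqrt(78804979/588) = sqrt(236414937)/42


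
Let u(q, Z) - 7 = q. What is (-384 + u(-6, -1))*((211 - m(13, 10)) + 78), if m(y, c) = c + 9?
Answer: -103410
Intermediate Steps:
u(q, Z) = 7 + q
m(y, c) = 9 + c
(-384 + u(-6, -1))*((211 - m(13, 10)) + 78) = (-384 + (7 - 6))*((211 - (9 + 10)) + 78) = (-384 + 1)*((211 - 1*19) + 78) = -383*((211 - 19) + 78) = -383*(192 + 78) = -383*270 = -103410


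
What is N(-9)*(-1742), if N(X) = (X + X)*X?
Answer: -282204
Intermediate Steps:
N(X) = 2*X² (N(X) = (2*X)*X = 2*X²)
N(-9)*(-1742) = (2*(-9)²)*(-1742) = (2*81)*(-1742) = 162*(-1742) = -282204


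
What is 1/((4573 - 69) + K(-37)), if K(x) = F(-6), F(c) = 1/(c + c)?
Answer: 12/54047 ≈ 0.00022203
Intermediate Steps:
F(c) = 1/(2*c)
K(x) = -1/12 (K(x) = (1/2)/(-6) = (1/2)*(-1/6) = -1/12)
1/((4573 - 69) + K(-37)) = 1/((4573 - 69) - 1/12) = 1/(4504 - 1/12) = 1/(54047/12) = 12/54047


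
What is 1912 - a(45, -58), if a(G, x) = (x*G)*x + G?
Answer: -149513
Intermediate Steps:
a(G, x) = G + G*x² (a(G, x) = (G*x)*x + G = G*x² + G = G + G*x²)
1912 - a(45, -58) = 1912 - 45*(1 + (-58)²) = 1912 - 45*(1 + 3364) = 1912 - 45*3365 = 1912 - 1*151425 = 1912 - 151425 = -149513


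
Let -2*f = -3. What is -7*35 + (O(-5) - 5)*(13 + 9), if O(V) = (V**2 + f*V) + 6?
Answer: 162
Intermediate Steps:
f = 3/2 (f = -1/2*(-3) = 3/2 ≈ 1.5000)
O(V) = 6 + V**2 + 3*V/2 (O(V) = (V**2 + 3*V/2) + 6 = 6 + V**2 + 3*V/2)
-7*35 + (O(-5) - 5)*(13 + 9) = -7*35 + ((6 + (-5)**2 + (3/2)*(-5)) - 5)*(13 + 9) = -245 + ((6 + 25 - 15/2) - 5)*22 = -245 + (47/2 - 5)*22 = -245 + (37/2)*22 = -245 + 407 = 162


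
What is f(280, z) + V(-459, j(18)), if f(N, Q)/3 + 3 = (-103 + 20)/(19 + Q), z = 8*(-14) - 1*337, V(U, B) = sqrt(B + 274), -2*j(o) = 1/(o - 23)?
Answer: -3621/430 + sqrt(27410)/10 ≈ 8.1350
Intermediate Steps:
j(o) = -1/(2*(-23 + o)) (j(o) = -1/(2*(o - 23)) = -1/(2*(-23 + o)))
V(U, B) = sqrt(274 + B)
z = -449 (z = -112 - 337 = -449)
f(N, Q) = -9 - 249/(19 + Q) (f(N, Q) = -9 + 3*((-103 + 20)/(19 + Q)) = -9 + 3*(-83/(19 + Q)) = -9 - 249/(19 + Q))
f(280, z) + V(-459, j(18)) = 3*(-140 - 3*(-449))/(19 - 449) + sqrt(274 - 1/(-46 + 2*18)) = 3*(-140 + 1347)/(-430) + sqrt(274 - 1/(-46 + 36)) = 3*(-1/430)*1207 + sqrt(274 - 1/(-10)) = -3621/430 + sqrt(274 - 1*(-1/10)) = -3621/430 + sqrt(274 + 1/10) = -3621/430 + sqrt(2741/10) = -3621/430 + sqrt(27410)/10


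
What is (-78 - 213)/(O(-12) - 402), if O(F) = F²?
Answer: 97/86 ≈ 1.1279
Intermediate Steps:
(-78 - 213)/(O(-12) - 402) = (-78 - 213)/((-12)² - 402) = -291/(144 - 402) = -291/(-258) = -291*(-1/258) = 97/86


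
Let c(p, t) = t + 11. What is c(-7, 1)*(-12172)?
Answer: -146064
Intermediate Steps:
c(p, t) = 11 + t
c(-7, 1)*(-12172) = (11 + 1)*(-12172) = 12*(-12172) = -146064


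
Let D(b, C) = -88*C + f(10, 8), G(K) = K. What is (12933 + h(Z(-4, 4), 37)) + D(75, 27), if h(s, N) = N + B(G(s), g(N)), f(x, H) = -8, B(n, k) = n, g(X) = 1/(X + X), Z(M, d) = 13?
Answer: 10599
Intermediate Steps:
g(X) = 1/(2*X)
h(s, N) = N + s
D(b, C) = -8 - 88*C (D(b, C) = -88*C - 8 = -8 - 88*C)
(12933 + h(Z(-4, 4), 37)) + D(75, 27) = (12933 + (37 + 13)) + (-8 - 88*27) = (12933 + 50) + (-8 - 2376) = 12983 - 2384 = 10599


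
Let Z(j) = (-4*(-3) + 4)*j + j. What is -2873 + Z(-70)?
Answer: -4063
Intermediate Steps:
Z(j) = 17*j (Z(j) = (12 + 4)*j + j = 16*j + j = 17*j)
-2873 + Z(-70) = -2873 + 17*(-70) = -2873 - 1190 = -4063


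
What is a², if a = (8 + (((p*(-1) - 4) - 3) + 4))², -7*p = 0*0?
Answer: 625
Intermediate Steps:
p = 0 (p = -0*0 = -⅐*0 = 0)
a = 25 (a = (8 + (((0*(-1) - 4) - 3) + 4))² = (8 + (((0 - 4) - 3) + 4))² = (8 + ((-4 - 3) + 4))² = (8 + (-7 + 4))² = (8 - 3)² = 5² = 25)
a² = 25² = 625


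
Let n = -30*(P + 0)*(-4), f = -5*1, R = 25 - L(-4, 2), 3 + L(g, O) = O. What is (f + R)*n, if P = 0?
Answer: 0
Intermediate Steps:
L(g, O) = -3 + O
R = 26 (R = 25 - (-3 + 2) = 25 - 1*(-1) = 25 + 1 = 26)
f = -5
n = 0 (n = -30*(0 + 0)*(-4) = -30*0*(-4) = -5*0*(-4) = 0*(-4) = 0)
(f + R)*n = (-5 + 26)*0 = 21*0 = 0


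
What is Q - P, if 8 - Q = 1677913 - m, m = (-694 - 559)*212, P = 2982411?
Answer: -4925952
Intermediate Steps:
m = -265636 (m = -1253*212 = -265636)
Q = -1943541 (Q = 8 - (1677913 - 1*(-265636)) = 8 - (1677913 + 265636) = 8 - 1*1943549 = 8 - 1943549 = -1943541)
Q - P = -1943541 - 1*2982411 = -1943541 - 2982411 = -4925952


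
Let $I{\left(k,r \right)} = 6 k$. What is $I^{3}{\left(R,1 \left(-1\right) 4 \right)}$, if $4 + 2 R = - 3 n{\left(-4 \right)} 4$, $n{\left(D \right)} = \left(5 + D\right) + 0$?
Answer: $-110592$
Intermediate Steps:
$n{\left(D \right)} = 5 + D$
$R = -8$ ($R = -2 + \frac{- 3 \left(5 - 4\right) 4}{2} = -2 + \frac{\left(-3\right) 1 \cdot 4}{2} = -2 + \frac{\left(-3\right) 4}{2} = -2 + \frac{1}{2} \left(-12\right) = -2 - 6 = -8$)
$I^{3}{\left(R,1 \left(-1\right) 4 \right)} = \left(6 \left(-8\right)\right)^{3} = \left(-48\right)^{3} = -110592$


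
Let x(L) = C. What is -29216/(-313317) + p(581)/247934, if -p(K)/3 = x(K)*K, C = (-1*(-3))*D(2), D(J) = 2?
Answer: 1983485279/38840968539 ≈ 0.051067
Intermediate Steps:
C = 6 (C = -1*(-3)*2 = 3*2 = 6)
x(L) = 6
p(K) = -18*K
-29216/(-313317) + p(581)/247934 = -29216/(-313317) - 18*581/247934 = -29216*(-1/313317) - 10458*1/247934 = 29216/313317 - 5229/123967 = 1983485279/38840968539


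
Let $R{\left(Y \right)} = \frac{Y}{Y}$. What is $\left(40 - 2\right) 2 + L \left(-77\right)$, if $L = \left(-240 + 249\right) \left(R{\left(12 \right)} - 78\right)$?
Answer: $53437$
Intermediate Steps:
$R{\left(Y \right)} = 1$
$L = -693$ ($L = \left(-240 + 249\right) \left(1 - 78\right) = 9 \left(-77\right) = -693$)
$\left(40 - 2\right) 2 + L \left(-77\right) = \left(40 - 2\right) 2 - -53361 = 38 \cdot 2 + 53361 = 76 + 53361 = 53437$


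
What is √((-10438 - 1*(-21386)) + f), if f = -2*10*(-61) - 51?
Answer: √12117 ≈ 110.08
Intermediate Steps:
f = 1169 (f = -20*(-61) - 51 = 1220 - 51 = 1169)
√((-10438 - 1*(-21386)) + f) = √((-10438 - 1*(-21386)) + 1169) = √((-10438 + 21386) + 1169) = √(10948 + 1169) = √12117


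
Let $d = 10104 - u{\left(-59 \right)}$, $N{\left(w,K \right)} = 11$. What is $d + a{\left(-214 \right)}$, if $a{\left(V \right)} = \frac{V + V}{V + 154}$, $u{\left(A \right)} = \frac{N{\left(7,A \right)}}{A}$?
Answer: $\frac{8948518}{885} \approx 10111.0$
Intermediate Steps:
$u{\left(A \right)} = \frac{11}{A}$
$a{\left(V \right)} = \frac{2 V}{154 + V}$
$d = \frac{596147}{59}$ ($d = 10104 - \frac{11}{-59} = 10104 - 11 \left(- \frac{1}{59}\right) = 10104 - - \frac{11}{59} = 10104 + \frac{11}{59} = \frac{596147}{59} \approx 10104.0$)
$d + a{\left(-214 \right)} = \frac{596147}{59} + 2 \left(-214\right) \frac{1}{154 - 214} = \frac{596147}{59} + 2 \left(-214\right) \frac{1}{-60} = \frac{596147}{59} + 2 \left(-214\right) \left(- \frac{1}{60}\right) = \frac{596147}{59} + \frac{107}{15} = \frac{8948518}{885}$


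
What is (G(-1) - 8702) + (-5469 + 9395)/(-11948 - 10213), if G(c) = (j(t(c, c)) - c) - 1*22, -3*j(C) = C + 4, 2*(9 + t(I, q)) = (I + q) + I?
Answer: -128844209/14774 ≈ -8721.0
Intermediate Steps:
t(I, q) = -9 + I + q/2 (t(I, q) = -9 + ((I + q) + I)/2 = -9 + (q + 2*I)/2 = -9 + (I + q/2) = -9 + I + q/2)
j(C) = -4/3 - C/3 (j(C) = -(C + 4)/3 = -(4 + C)/3 = -4/3 - C/3)
G(c) = -61/3 - 3*c/2 (G(c) = ((-4/3 - (-9 + c + c/2)/3) - c) - 1*22 = ((-4/3 - (-9 + 3*c/2)/3) - c) - 22 = ((-4/3 + (3 - c/2)) - c) - 22 = ((5/3 - c/2) - c) - 22 = (5/3 - 3*c/2) - 22 = -61/3 - 3*c/2)
(G(-1) - 8702) + (-5469 + 9395)/(-11948 - 10213) = ((-61/3 - 3/2*(-1)) - 8702) + (-5469 + 9395)/(-11948 - 10213) = ((-61/3 + 3/2) - 8702) + 3926/(-22161) = (-113/6 - 8702) + 3926*(-1/22161) = -52325/6 - 3926/22161 = -128844209/14774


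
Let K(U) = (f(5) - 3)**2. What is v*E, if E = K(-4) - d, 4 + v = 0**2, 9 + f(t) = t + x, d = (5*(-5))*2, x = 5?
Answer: -216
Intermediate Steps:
d = -50 (d = -25*2 = -50)
f(t) = -4 + t (f(t) = -9 + (t + 5) = -9 + (5 + t) = -4 + t)
K(U) = 4 (K(U) = ((-4 + 5) - 3)**2 = (1 - 3)**2 = (-2)**2 = 4)
v = -4 (v = -4 + 0**2 = -4 + 0 = -4)
E = 54 (E = 4 - 1*(-50) = 4 + 50 = 54)
v*E = -4*54 = -216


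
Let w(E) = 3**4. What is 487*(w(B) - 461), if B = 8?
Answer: -185060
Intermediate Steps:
w(E) = 81
487*(w(B) - 461) = 487*(81 - 461) = 487*(-380) = -185060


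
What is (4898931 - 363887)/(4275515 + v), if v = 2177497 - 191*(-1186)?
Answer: 2267522/3339769 ≈ 0.67895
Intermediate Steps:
v = 2404023 (v = 2177497 + 226526 = 2404023)
(4898931 - 363887)/(4275515 + v) = (4898931 - 363887)/(4275515 + 2404023) = 4535044/6679538 = 4535044*(1/6679538) = 2267522/3339769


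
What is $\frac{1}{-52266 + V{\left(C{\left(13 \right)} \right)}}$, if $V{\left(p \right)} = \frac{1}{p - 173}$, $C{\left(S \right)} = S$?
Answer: $- \frac{160}{8362561} \approx -1.9133 \cdot 10^{-5}$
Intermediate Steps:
$V{\left(p \right)} = \frac{1}{-173 + p}$
$\frac{1}{-52266 + V{\left(C{\left(13 \right)} \right)}} = \frac{1}{-52266 + \frac{1}{-173 + 13}} = \frac{1}{-52266 + \frac{1}{-160}} = \frac{1}{-52266 - \frac{1}{160}} = \frac{1}{- \frac{8362561}{160}} = - \frac{160}{8362561}$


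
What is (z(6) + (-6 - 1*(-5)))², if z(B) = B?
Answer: 25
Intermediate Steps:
(z(6) + (-6 - 1*(-5)))² = (6 + (-6 - 1*(-5)))² = (6 + (-6 + 5))² = (6 - 1)² = 5² = 25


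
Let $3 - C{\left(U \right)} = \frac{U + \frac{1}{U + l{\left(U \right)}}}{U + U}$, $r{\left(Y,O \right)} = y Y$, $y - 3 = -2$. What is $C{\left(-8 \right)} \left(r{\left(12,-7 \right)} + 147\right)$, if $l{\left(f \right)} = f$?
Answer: $\frac{101601}{256} \approx 396.88$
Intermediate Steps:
$y = 1$ ($y = 3 - 2 = 1$)
$r{\left(Y,O \right)} = Y$ ($r{\left(Y,O \right)} = 1 Y = Y$)
$C{\left(U \right)} = 3 - \frac{U + \frac{1}{2 U}}{2 U}$ ($C{\left(U \right)} = 3 - \frac{U + \frac{1}{U + U}}{U + U} = 3 - \frac{U + \frac{1}{2 U}}{2 U}$)
$C{\left(-8 \right)} \left(r{\left(12,-7 \right)} + 147\right) = \left(\frac{5}{2} - \frac{1}{4 \cdot 64}\right) \left(12 + 147\right) = \left(\frac{5}{2} - \frac{1}{256}\right) 159 = \frac{639}{256} \cdot 159 = \frac{101601}{256}$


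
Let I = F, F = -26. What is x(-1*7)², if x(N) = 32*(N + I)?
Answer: 1115136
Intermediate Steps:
I = -26
x(N) = -832 + 32*N (x(N) = 32*(N - 26) = 32*(-26 + N) = -832 + 32*N)
x(-1*7)² = (-832 + 32*(-1*7))² = (-832 + 32*(-7))² = (-832 - 224)² = (-1056)² = 1115136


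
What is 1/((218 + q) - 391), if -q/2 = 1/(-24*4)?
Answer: -48/8303 ≈ -0.0057810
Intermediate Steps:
q = 1/48 (q = -2/((-24*4)) = -2/(-96) = -2*(-1/96) = 1/48 ≈ 0.020833)
1/((218 + q) - 391) = 1/((218 + 1/48) - 391) = 1/(10465/48 - 391) = 1/(-8303/48) = -48/8303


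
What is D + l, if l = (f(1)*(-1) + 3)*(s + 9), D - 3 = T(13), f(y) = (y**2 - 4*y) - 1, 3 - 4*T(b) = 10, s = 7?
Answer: 453/4 ≈ 113.25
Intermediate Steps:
T(b) = -7/4 (T(b) = 3/4 - 1/4*10 = 3/4 - 5/2 = -7/4)
f(y) = -1 + y**2 - 4*y
D = 5/4 (D = 3 - 7/4 = 5/4 ≈ 1.2500)
l = 112 (l = ((-1 + 1**2 - 4*1)*(-1) + 3)*(7 + 9) = ((-1 + 1 - 4)*(-1) + 3)*16 = (-4*(-1) + 3)*16 = (4 + 3)*16 = 7*16 = 112)
D + l = 5/4 + 112 = 453/4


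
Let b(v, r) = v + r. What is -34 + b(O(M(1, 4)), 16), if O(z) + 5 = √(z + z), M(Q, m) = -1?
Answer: -23 + I*√2 ≈ -23.0 + 1.4142*I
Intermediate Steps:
O(z) = -5 + √2*√z (O(z) = -5 + √(z + z) = -5 + √(2*z) = -5 + √2*√z)
b(v, r) = r + v
-34 + b(O(M(1, 4)), 16) = -34 + (16 + (-5 + √2*√(-1))) = -34 + (16 + (-5 + √2*I)) = -34 + (16 + (-5 + I*√2)) = -34 + (11 + I*√2) = -23 + I*√2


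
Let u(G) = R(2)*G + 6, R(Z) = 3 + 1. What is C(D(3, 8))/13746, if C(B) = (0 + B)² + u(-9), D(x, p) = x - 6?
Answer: -7/4582 ≈ -0.0015277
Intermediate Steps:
R(Z) = 4
u(G) = 6 + 4*G (u(G) = 4*G + 6 = 6 + 4*G)
D(x, p) = -6 + x
C(B) = -30 + B² (C(B) = (0 + B)² + (6 + 4*(-9)) = B² + (6 - 36) = B² - 30 = -30 + B²)
C(D(3, 8))/13746 = (-30 + (-6 + 3)²)/13746 = (-30 + (-3)²)*(1/13746) = (-30 + 9)*(1/13746) = -21*1/13746 = -7/4582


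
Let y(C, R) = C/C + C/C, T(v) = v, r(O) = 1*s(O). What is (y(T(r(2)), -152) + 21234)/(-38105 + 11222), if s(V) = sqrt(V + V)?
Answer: -21236/26883 ≈ -0.78994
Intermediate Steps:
s(V) = sqrt(2)*sqrt(V) (s(V) = sqrt(2*V) = sqrt(2)*sqrt(V))
r(O) = sqrt(2)*sqrt(O) (r(O) = 1*(sqrt(2)*sqrt(O)) = sqrt(2)*sqrt(O))
y(C, R) = 2 (y(C, R) = 1 + 1 = 2)
(y(T(r(2)), -152) + 21234)/(-38105 + 11222) = (2 + 21234)/(-38105 + 11222) = 21236/(-26883) = 21236*(-1/26883) = -21236/26883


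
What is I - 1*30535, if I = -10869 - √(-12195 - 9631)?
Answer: -41404 - I*√21826 ≈ -41404.0 - 147.74*I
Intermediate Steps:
I = -10869 - I*√21826 (I = -10869 - √(-21826) = -10869 - I*√21826 ≈ -10869.0 - 147.74*I)
I - 1*30535 = (-10869 - I*√21826) - 1*30535 = (-10869 - I*√21826) - 30535 = -41404 - I*√21826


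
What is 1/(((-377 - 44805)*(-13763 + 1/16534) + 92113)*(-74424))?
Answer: -1181/54664551839430864 ≈ -2.1604e-14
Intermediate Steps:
1/(((-377 - 44805)*(-13763 + 1/16534) + 92113)*(-74424)) = -1/74424/(-45182*(-13763 + 1/16534) + 92113) = -1/74424/(-45182*(-227557441/16534) + 92113) = -1/74424/(5140750149631/8267 + 92113) = -1/74424/(5141511647802/8267) = (8267/5141511647802)*(-1/74424) = -1181/54664551839430864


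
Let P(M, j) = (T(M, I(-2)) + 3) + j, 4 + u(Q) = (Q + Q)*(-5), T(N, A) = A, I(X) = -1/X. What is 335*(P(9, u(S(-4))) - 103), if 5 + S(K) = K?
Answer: -9045/2 ≈ -4522.5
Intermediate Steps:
S(K) = -5 + K
u(Q) = -4 - 10*Q (u(Q) = -4 + (Q + Q)*(-5) = -4 + (2*Q)*(-5) = -4 - 10*Q)
P(M, j) = 7/2 + j (P(M, j) = (-1/(-2) + 3) + j = (-1*(-½) + 3) + j = (½ + 3) + j = 7/2 + j)
335*(P(9, u(S(-4))) - 103) = 335*((7/2 + (-4 - 10*(-5 - 4))) - 103) = 335*((7/2 + (-4 - 10*(-9))) - 103) = 335*((7/2 + (-4 + 90)) - 103) = 335*((7/2 + 86) - 103) = 335*(179/2 - 103) = 335*(-27/2) = -9045/2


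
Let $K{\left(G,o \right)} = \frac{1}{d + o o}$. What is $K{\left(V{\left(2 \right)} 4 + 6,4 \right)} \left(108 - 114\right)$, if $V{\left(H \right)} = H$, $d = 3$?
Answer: $- \frac{6}{19} \approx -0.31579$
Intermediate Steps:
$K{\left(G,o \right)} = \frac{1}{3 + o^{2}}$ ($K{\left(G,o \right)} = \frac{1}{3 + o o} = \frac{1}{3 + o^{2}}$)
$K{\left(V{\left(2 \right)} 4 + 6,4 \right)} \left(108 - 114\right) = \frac{108 - 114}{3 + 4^{2}} = \frac{1}{3 + 16} \left(-6\right) = \frac{1}{19} \left(-6\right) = - \frac{6}{19}$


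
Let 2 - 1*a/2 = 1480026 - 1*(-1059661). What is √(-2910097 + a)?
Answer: I*√7989467 ≈ 2826.6*I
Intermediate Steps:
a = -5079370 (a = 4 - 2*(1480026 - 1*(-1059661)) = 4 - 2*(1480026 + 1059661) = 4 - 2*2539687 = 4 - 5079374 = -5079370)
√(-2910097 + a) = √(-2910097 - 5079370) = √(-7989467) = I*√7989467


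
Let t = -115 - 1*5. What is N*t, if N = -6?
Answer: 720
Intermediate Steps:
t = -120 (t = -115 - 5 = -120)
N*t = -6*(-120) = 720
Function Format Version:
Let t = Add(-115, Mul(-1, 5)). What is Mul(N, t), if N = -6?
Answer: 720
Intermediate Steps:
t = -120 (t = Add(-115, -5) = -120)
Mul(N, t) = Mul(-6, -120) = 720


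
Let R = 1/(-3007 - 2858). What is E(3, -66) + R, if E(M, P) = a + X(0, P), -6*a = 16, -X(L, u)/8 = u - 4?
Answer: 3268759/5865 ≈ 557.33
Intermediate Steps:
X(L, u) = 32 - 8*u (X(L, u) = -8*(u - 4) = -8*(-4 + u) = 32 - 8*u)
a = -8/3 (a = -⅙*16 = -8/3 ≈ -2.6667)
E(M, P) = 88/3 - 8*P (E(M, P) = -8/3 + (32 - 8*P) = 88/3 - 8*P)
R = -1/5865 (R = 1/(-5865) = -1/5865 ≈ -0.00017050)
E(3, -66) + R = (88/3 - 8*(-66)) - 1/5865 = (88/3 + 528) - 1/5865 = 1672/3 - 1/5865 = 3268759/5865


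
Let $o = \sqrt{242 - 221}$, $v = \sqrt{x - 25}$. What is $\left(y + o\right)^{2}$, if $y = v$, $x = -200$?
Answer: $\left(\sqrt{21} + 15 i\right)^{2} \approx -204.0 + 137.48 i$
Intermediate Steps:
$v = 15 i$ ($v = \sqrt{-200 - 25} = \sqrt{-225} = 15 i \approx 15.0 i$)
$y = 15 i \approx 15.0 i$
$o = \sqrt{21} \approx 4.5826$
$\left(y + o\right)^{2} = \left(15 i + \sqrt{21}\right)^{2} = \left(\sqrt{21} + 15 i\right)^{2}$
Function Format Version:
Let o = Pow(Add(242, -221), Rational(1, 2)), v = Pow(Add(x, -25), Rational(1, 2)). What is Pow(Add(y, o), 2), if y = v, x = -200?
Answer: Pow(Add(Pow(21, Rational(1, 2)), Mul(15, I)), 2) ≈ Add(-204.00, Mul(137.48, I))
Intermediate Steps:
v = Mul(15, I) (v = Pow(Add(-200, -25), Rational(1, 2)) = Pow(-225, Rational(1, 2)) = Mul(15, I) ≈ Mul(15.000, I))
y = Mul(15, I) ≈ Mul(15.000, I)
o = Pow(21, Rational(1, 2)) ≈ 4.5826
Pow(Add(y, o), 2) = Pow(Add(Mul(15, I), Pow(21, Rational(1, 2))), 2) = Pow(Add(Pow(21, Rational(1, 2)), Mul(15, I)), 2)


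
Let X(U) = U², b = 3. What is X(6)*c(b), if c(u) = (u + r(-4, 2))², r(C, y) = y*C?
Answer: 900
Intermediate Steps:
r(C, y) = C*y
c(u) = (-8 + u)² (c(u) = (u - 4*2)² = (u - 8)² = (-8 + u)²)
X(6)*c(b) = 6²*(-8 + 3)² = 36*(-5)² = 36*25 = 900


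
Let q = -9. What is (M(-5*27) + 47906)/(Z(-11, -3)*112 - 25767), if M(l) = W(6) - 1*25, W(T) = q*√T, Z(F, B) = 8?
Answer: -47881/24871 + 9*√6/24871 ≈ -1.9243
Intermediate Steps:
W(T) = -9*√T
M(l) = -25 - 9*√6 (M(l) = -9*√6 - 1*25 = -9*√6 - 25 = -25 - 9*√6)
(M(-5*27) + 47906)/(Z(-11, -3)*112 - 25767) = ((-25 - 9*√6) + 47906)/(8*112 - 25767) = (47881 - 9*√6)/(896 - 25767) = (47881 - 9*√6)/(-24871) = (47881 - 9*√6)*(-1/24871) = -47881/24871 + 9*√6/24871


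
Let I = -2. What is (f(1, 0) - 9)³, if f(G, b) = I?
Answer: -1331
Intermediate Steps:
f(G, b) = -2
(f(1, 0) - 9)³ = (-2 - 9)³ = (-11)³ = -1331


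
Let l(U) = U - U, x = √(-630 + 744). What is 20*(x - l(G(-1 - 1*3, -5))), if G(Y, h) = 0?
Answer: 20*√114 ≈ 213.54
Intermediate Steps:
x = √114 ≈ 10.677
l(U) = 0
20*(x - l(G(-1 - 1*3, -5))) = 20*(√114 - 1*0) = 20*(√114 + 0) = 20*√114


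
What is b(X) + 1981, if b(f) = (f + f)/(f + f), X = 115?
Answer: 1982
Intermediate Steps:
b(f) = 1 (b(f) = (2*f)/((2*f)) = (2*f)*(1/(2*f)) = 1)
b(X) + 1981 = 1 + 1981 = 1982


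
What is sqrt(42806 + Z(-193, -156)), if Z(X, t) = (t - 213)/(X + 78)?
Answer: sqrt(566151785)/115 ≈ 206.90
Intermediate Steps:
Z(X, t) = (-213 + t)/(78 + X)
sqrt(42806 + Z(-193, -156)) = sqrt(42806 + (-213 - 156)/(78 - 193)) = sqrt(42806 - 369/(-115)) = sqrt(42806 - 1/115*(-369)) = sqrt(42806 + 369/115) = sqrt(4923059/115) = sqrt(566151785)/115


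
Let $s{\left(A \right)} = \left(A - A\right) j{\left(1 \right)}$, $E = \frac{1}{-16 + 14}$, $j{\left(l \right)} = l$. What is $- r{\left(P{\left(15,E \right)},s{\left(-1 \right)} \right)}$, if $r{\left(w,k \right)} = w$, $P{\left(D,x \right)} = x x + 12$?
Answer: $- \frac{49}{4} \approx -12.25$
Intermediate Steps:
$E = - \frac{1}{2}$ ($E = \frac{1}{-2} = - \frac{1}{2} \approx -0.5$)
$P{\left(D,x \right)} = 12 + x^{2}$ ($P{\left(D,x \right)} = x^{2} + 12 = 12 + x^{2}$)
$s{\left(A \right)} = 0$ ($s{\left(A \right)} = \left(A - A\right) 1 = 0 \cdot 1 = 0$)
$- r{\left(P{\left(15,E \right)},s{\left(-1 \right)} \right)} = - (12 + \left(- \frac{1}{2}\right)^{2}) = - (12 + \frac{1}{4}) = \left(-1\right) \frac{49}{4} = - \frac{49}{4}$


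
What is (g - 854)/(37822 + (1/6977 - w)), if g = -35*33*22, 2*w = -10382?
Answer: -91621964/150050851 ≈ -0.61061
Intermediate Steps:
w = -5191 (w = (½)*(-10382) = -5191)
g = -25410 (g = -1155*22 = -25410)
(g - 854)/(37822 + (1/6977 - w)) = (-25410 - 854)/(37822 + (1/6977 - 1*(-5191))) = -26264/(37822 + (1/6977 + 5191)) = -26264/(37822 + 36217608/6977) = -26264/300101702/6977 = -26264*6977/300101702 = -91621964/150050851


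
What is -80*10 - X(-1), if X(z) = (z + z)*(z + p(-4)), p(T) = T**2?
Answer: -770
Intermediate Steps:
X(z) = 2*z*(16 + z) (X(z) = (z + z)*(z + (-4)**2) = (2*z)*(z + 16) = (2*z)*(16 + z) = 2*z*(16 + z))
-80*10 - X(-1) = -80*10 - 2*(-1)*(16 - 1) = -800 - 2*(-1)*15 = -800 - 1*(-30) = -800 + 30 = -770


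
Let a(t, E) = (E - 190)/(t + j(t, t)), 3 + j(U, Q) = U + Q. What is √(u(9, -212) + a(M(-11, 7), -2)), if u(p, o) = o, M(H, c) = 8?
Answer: 6*I*√301/7 ≈ 14.871*I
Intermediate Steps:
j(U, Q) = -3 + Q + U (j(U, Q) = -3 + (U + Q) = -3 + (Q + U) = -3 + Q + U)
a(t, E) = (-190 + E)/(-3 + 3*t) (a(t, E) = (E - 190)/(t + (-3 + t + t)) = (-190 + E)/(t + (-3 + 2*t)) = (-190 + E)/(-3 + 3*t))
√(u(9, -212) + a(M(-11, 7), -2)) = √(-212 + (-190 - 2)/(3*(-1 + 8))) = √(-212 + (⅓)*(-192)/7) = √(-212 + (⅓)*(⅐)*(-192)) = √(-212 - 64/7) = √(-1548/7) = 6*I*√301/7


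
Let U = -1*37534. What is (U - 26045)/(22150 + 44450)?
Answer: -21193/22200 ≈ -0.95464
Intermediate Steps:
U = -37534
(U - 26045)/(22150 + 44450) = (-37534 - 26045)/(22150 + 44450) = -63579/66600 = -63579*1/66600 = -21193/22200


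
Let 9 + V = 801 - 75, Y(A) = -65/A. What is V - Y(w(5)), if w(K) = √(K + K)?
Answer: 717 + 13*√10/2 ≈ 737.55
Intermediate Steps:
w(K) = √2*√K (w(K) = √(2*K) = √2*√K)
V = 717 (V = -9 + (801 - 75) = -9 + 726 = 717)
V - Y(w(5)) = 717 - (-65)/(√2*√5) = 717 - (-65)/(√10) = 717 - (-65)*√10/10 = 717 - (-13)*√10/2 = 717 + 13*√10/2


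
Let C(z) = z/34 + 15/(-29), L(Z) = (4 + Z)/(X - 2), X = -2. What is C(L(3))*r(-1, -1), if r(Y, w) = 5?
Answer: -11215/3944 ≈ -2.8436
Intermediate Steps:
L(Z) = -1 - Z/4 (L(Z) = (4 + Z)/(-2 - 2) = (4 + Z)/(-4) = (4 + Z)*(-¼) = -1 - Z/4)
C(z) = -15/29 + z/34 (C(z) = z*(1/34) + 15*(-1/29) = z/34 - 15/29 = -15/29 + z/34)
C(L(3))*r(-1, -1) = (-15/29 + (-1 - ¼*3)/34)*5 = (-15/29 + (-1 - ¾)/34)*5 = (-15/29 + (1/34)*(-7/4))*5 = (-15/29 - 7/136)*5 = -2243/3944*5 = -11215/3944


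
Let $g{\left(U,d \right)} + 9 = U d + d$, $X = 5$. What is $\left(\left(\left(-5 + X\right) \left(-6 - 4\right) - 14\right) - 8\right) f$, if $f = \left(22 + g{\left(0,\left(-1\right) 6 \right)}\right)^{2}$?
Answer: $-1078$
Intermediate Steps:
$g{\left(U,d \right)} = -9 + d + U d$ ($g{\left(U,d \right)} = -9 + \left(U d + d\right) = -9 + \left(d + U d\right) = -9 + d + U d$)
$f = 49$ ($f = \left(22 - 15\right)^{2} = 7^{2} = 49$)
$\left(\left(\left(-5 + X\right) \left(-6 - 4\right) - 14\right) - 8\right) f = \left(\left(\left(-5 + 5\right) \left(-6 - 4\right) - 14\right) - 8\right) 49 = \left(\left(0 \left(-10\right) - 14\right) - 8\right) 49 = \left(\left(0 - 14\right) - 8\right) 49 = \left(-14 - 8\right) 49 = \left(-22\right) 49 = -1078$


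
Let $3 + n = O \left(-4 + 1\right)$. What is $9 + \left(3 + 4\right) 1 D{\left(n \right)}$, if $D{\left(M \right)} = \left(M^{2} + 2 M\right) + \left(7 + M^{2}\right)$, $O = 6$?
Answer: $5938$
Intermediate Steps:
$n = -21$ ($n = -3 + 6 \left(-4 + 1\right) = -3 + 6 \left(-3\right) = -3 - 18 = -21$)
$D{\left(M \right)} = 7 + 2 M + 2 M^{2}$
$9 + \left(3 + 4\right) 1 D{\left(n \right)} = 9 + \left(3 + 4\right) 1 \left(7 + 2 \left(-21\right) + 2 \left(-21\right)^{2}\right) = 9 + 7 \cdot 1 \left(7 - 42 + 2 \cdot 441\right) = 9 + 7 \left(7 - 42 + 882\right) = 9 + 7 \cdot 847 = 9 + 5929 = 5938$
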